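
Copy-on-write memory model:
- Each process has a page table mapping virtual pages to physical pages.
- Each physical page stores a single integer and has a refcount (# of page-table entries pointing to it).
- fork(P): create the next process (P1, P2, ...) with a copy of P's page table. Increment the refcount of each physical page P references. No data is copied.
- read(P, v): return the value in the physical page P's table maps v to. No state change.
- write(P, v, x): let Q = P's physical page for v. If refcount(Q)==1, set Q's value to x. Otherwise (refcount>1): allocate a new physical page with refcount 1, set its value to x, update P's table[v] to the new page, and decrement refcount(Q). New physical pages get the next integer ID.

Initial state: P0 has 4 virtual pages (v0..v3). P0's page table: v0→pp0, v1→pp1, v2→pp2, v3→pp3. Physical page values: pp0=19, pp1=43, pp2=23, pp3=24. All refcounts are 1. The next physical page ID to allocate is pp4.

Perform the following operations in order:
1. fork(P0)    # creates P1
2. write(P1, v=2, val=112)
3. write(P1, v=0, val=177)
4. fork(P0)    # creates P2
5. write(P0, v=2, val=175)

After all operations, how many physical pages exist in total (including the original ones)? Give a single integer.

Op 1: fork(P0) -> P1. 4 ppages; refcounts: pp0:2 pp1:2 pp2:2 pp3:2
Op 2: write(P1, v2, 112). refcount(pp2)=2>1 -> COPY to pp4. 5 ppages; refcounts: pp0:2 pp1:2 pp2:1 pp3:2 pp4:1
Op 3: write(P1, v0, 177). refcount(pp0)=2>1 -> COPY to pp5. 6 ppages; refcounts: pp0:1 pp1:2 pp2:1 pp3:2 pp4:1 pp5:1
Op 4: fork(P0) -> P2. 6 ppages; refcounts: pp0:2 pp1:3 pp2:2 pp3:3 pp4:1 pp5:1
Op 5: write(P0, v2, 175). refcount(pp2)=2>1 -> COPY to pp6. 7 ppages; refcounts: pp0:2 pp1:3 pp2:1 pp3:3 pp4:1 pp5:1 pp6:1

Answer: 7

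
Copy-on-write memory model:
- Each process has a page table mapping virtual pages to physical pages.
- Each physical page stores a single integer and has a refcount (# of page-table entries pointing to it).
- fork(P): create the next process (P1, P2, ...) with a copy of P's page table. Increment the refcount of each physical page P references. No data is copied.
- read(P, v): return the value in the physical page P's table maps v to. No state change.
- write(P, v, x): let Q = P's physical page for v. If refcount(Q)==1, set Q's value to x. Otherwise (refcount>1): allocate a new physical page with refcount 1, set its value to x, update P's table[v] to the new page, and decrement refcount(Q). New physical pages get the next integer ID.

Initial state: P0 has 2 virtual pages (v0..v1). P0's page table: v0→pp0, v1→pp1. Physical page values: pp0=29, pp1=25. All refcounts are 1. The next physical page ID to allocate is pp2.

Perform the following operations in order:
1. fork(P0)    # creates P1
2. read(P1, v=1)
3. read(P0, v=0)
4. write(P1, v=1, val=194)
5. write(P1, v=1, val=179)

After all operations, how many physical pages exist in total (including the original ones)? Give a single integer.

Answer: 3

Derivation:
Op 1: fork(P0) -> P1. 2 ppages; refcounts: pp0:2 pp1:2
Op 2: read(P1, v1) -> 25. No state change.
Op 3: read(P0, v0) -> 29. No state change.
Op 4: write(P1, v1, 194). refcount(pp1)=2>1 -> COPY to pp2. 3 ppages; refcounts: pp0:2 pp1:1 pp2:1
Op 5: write(P1, v1, 179). refcount(pp2)=1 -> write in place. 3 ppages; refcounts: pp0:2 pp1:1 pp2:1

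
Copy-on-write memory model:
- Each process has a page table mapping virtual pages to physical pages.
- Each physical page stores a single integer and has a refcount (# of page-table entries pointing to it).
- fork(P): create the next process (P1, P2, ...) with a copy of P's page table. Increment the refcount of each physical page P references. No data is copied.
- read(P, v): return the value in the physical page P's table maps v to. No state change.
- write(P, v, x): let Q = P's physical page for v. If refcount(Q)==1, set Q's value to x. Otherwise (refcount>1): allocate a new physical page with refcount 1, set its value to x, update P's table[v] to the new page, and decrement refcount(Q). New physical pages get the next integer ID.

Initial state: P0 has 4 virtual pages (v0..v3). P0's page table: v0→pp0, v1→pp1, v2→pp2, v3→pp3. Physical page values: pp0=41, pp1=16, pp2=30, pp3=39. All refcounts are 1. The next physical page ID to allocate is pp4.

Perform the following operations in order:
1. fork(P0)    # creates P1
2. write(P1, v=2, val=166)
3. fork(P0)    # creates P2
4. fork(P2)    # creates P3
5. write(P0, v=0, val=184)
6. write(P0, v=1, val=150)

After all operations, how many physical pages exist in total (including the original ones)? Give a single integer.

Op 1: fork(P0) -> P1. 4 ppages; refcounts: pp0:2 pp1:2 pp2:2 pp3:2
Op 2: write(P1, v2, 166). refcount(pp2)=2>1 -> COPY to pp4. 5 ppages; refcounts: pp0:2 pp1:2 pp2:1 pp3:2 pp4:1
Op 3: fork(P0) -> P2. 5 ppages; refcounts: pp0:3 pp1:3 pp2:2 pp3:3 pp4:1
Op 4: fork(P2) -> P3. 5 ppages; refcounts: pp0:4 pp1:4 pp2:3 pp3:4 pp4:1
Op 5: write(P0, v0, 184). refcount(pp0)=4>1 -> COPY to pp5. 6 ppages; refcounts: pp0:3 pp1:4 pp2:3 pp3:4 pp4:1 pp5:1
Op 6: write(P0, v1, 150). refcount(pp1)=4>1 -> COPY to pp6. 7 ppages; refcounts: pp0:3 pp1:3 pp2:3 pp3:4 pp4:1 pp5:1 pp6:1

Answer: 7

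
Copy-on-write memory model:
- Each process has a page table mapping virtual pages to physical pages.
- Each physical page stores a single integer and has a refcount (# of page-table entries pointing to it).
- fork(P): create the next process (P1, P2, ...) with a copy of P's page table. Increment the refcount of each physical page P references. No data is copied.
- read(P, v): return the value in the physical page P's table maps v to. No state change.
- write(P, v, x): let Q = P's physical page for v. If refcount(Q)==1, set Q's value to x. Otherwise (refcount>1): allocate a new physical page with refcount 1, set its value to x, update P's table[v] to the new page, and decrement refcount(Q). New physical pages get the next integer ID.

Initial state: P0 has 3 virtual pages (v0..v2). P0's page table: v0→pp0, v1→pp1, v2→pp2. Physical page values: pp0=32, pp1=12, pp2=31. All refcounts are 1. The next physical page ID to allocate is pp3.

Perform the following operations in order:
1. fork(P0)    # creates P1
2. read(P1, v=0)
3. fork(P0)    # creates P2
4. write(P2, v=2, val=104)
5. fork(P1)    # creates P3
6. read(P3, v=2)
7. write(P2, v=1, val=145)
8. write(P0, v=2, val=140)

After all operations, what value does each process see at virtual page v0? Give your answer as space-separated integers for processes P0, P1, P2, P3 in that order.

Op 1: fork(P0) -> P1. 3 ppages; refcounts: pp0:2 pp1:2 pp2:2
Op 2: read(P1, v0) -> 32. No state change.
Op 3: fork(P0) -> P2. 3 ppages; refcounts: pp0:3 pp1:3 pp2:3
Op 4: write(P2, v2, 104). refcount(pp2)=3>1 -> COPY to pp3. 4 ppages; refcounts: pp0:3 pp1:3 pp2:2 pp3:1
Op 5: fork(P1) -> P3. 4 ppages; refcounts: pp0:4 pp1:4 pp2:3 pp3:1
Op 6: read(P3, v2) -> 31. No state change.
Op 7: write(P2, v1, 145). refcount(pp1)=4>1 -> COPY to pp4. 5 ppages; refcounts: pp0:4 pp1:3 pp2:3 pp3:1 pp4:1
Op 8: write(P0, v2, 140). refcount(pp2)=3>1 -> COPY to pp5. 6 ppages; refcounts: pp0:4 pp1:3 pp2:2 pp3:1 pp4:1 pp5:1
P0: v0 -> pp0 = 32
P1: v0 -> pp0 = 32
P2: v0 -> pp0 = 32
P3: v0 -> pp0 = 32

Answer: 32 32 32 32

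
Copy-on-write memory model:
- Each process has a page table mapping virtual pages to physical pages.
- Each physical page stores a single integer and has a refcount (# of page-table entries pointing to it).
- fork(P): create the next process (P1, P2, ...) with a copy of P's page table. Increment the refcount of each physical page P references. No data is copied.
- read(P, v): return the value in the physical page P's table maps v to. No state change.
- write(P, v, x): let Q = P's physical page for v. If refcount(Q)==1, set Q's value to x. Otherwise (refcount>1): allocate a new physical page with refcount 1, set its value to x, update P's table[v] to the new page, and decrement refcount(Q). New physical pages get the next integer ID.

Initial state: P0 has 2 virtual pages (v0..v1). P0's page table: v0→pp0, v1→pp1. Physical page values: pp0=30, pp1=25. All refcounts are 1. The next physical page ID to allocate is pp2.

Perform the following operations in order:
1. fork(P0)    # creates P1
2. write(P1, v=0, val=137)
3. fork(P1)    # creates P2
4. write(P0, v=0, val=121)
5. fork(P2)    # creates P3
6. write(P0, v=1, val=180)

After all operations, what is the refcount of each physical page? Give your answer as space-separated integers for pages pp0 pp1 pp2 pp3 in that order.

Op 1: fork(P0) -> P1. 2 ppages; refcounts: pp0:2 pp1:2
Op 2: write(P1, v0, 137). refcount(pp0)=2>1 -> COPY to pp2. 3 ppages; refcounts: pp0:1 pp1:2 pp2:1
Op 3: fork(P1) -> P2. 3 ppages; refcounts: pp0:1 pp1:3 pp2:2
Op 4: write(P0, v0, 121). refcount(pp0)=1 -> write in place. 3 ppages; refcounts: pp0:1 pp1:3 pp2:2
Op 5: fork(P2) -> P3. 3 ppages; refcounts: pp0:1 pp1:4 pp2:3
Op 6: write(P0, v1, 180). refcount(pp1)=4>1 -> COPY to pp3. 4 ppages; refcounts: pp0:1 pp1:3 pp2:3 pp3:1

Answer: 1 3 3 1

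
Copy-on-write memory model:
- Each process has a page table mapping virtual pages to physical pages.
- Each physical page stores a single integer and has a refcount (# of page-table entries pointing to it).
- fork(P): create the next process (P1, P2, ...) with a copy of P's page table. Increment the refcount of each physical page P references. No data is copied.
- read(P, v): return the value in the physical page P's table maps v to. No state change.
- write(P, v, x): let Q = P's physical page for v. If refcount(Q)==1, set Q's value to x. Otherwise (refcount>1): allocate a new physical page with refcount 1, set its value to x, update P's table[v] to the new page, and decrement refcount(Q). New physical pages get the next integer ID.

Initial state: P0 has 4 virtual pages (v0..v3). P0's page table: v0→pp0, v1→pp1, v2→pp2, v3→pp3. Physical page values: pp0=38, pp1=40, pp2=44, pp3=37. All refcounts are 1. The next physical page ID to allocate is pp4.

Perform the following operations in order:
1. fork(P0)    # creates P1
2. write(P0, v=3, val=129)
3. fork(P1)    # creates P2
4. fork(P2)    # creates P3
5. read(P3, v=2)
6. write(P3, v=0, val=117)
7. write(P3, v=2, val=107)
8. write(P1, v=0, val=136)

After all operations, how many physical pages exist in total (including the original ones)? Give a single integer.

Answer: 8

Derivation:
Op 1: fork(P0) -> P1. 4 ppages; refcounts: pp0:2 pp1:2 pp2:2 pp3:2
Op 2: write(P0, v3, 129). refcount(pp3)=2>1 -> COPY to pp4. 5 ppages; refcounts: pp0:2 pp1:2 pp2:2 pp3:1 pp4:1
Op 3: fork(P1) -> P2. 5 ppages; refcounts: pp0:3 pp1:3 pp2:3 pp3:2 pp4:1
Op 4: fork(P2) -> P3. 5 ppages; refcounts: pp0:4 pp1:4 pp2:4 pp3:3 pp4:1
Op 5: read(P3, v2) -> 44. No state change.
Op 6: write(P3, v0, 117). refcount(pp0)=4>1 -> COPY to pp5. 6 ppages; refcounts: pp0:3 pp1:4 pp2:4 pp3:3 pp4:1 pp5:1
Op 7: write(P3, v2, 107). refcount(pp2)=4>1 -> COPY to pp6. 7 ppages; refcounts: pp0:3 pp1:4 pp2:3 pp3:3 pp4:1 pp5:1 pp6:1
Op 8: write(P1, v0, 136). refcount(pp0)=3>1 -> COPY to pp7. 8 ppages; refcounts: pp0:2 pp1:4 pp2:3 pp3:3 pp4:1 pp5:1 pp6:1 pp7:1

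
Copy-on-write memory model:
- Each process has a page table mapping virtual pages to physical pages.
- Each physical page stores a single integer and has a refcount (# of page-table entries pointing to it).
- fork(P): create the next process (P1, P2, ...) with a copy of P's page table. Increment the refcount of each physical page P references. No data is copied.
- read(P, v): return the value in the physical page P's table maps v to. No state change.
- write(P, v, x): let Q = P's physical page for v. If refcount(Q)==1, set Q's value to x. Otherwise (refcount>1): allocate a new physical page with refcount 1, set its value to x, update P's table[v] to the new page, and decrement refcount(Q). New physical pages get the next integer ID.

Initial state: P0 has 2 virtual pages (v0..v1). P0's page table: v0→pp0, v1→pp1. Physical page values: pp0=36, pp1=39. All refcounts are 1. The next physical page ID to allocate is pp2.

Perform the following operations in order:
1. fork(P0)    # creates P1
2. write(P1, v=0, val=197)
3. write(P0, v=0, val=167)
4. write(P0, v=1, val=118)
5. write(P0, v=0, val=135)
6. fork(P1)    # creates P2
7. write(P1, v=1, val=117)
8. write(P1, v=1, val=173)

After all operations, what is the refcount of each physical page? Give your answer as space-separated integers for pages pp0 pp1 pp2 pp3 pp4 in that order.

Op 1: fork(P0) -> P1. 2 ppages; refcounts: pp0:2 pp1:2
Op 2: write(P1, v0, 197). refcount(pp0)=2>1 -> COPY to pp2. 3 ppages; refcounts: pp0:1 pp1:2 pp2:1
Op 3: write(P0, v0, 167). refcount(pp0)=1 -> write in place. 3 ppages; refcounts: pp0:1 pp1:2 pp2:1
Op 4: write(P0, v1, 118). refcount(pp1)=2>1 -> COPY to pp3. 4 ppages; refcounts: pp0:1 pp1:1 pp2:1 pp3:1
Op 5: write(P0, v0, 135). refcount(pp0)=1 -> write in place. 4 ppages; refcounts: pp0:1 pp1:1 pp2:1 pp3:1
Op 6: fork(P1) -> P2. 4 ppages; refcounts: pp0:1 pp1:2 pp2:2 pp3:1
Op 7: write(P1, v1, 117). refcount(pp1)=2>1 -> COPY to pp4. 5 ppages; refcounts: pp0:1 pp1:1 pp2:2 pp3:1 pp4:1
Op 8: write(P1, v1, 173). refcount(pp4)=1 -> write in place. 5 ppages; refcounts: pp0:1 pp1:1 pp2:2 pp3:1 pp4:1

Answer: 1 1 2 1 1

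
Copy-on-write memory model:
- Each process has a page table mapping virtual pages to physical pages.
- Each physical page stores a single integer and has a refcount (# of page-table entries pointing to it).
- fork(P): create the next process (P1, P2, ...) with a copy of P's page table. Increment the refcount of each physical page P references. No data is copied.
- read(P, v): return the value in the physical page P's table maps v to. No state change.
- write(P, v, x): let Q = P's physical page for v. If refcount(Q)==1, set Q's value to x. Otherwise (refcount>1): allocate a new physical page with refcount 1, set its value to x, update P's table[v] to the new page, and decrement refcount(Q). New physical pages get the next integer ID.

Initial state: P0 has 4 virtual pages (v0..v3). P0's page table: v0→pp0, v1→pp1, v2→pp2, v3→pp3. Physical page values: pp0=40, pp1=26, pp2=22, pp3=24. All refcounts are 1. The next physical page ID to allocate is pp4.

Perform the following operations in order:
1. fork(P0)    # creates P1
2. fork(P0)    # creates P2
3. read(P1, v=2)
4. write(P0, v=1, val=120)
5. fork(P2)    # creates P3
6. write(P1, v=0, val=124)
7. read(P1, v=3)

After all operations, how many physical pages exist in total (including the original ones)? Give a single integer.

Answer: 6

Derivation:
Op 1: fork(P0) -> P1. 4 ppages; refcounts: pp0:2 pp1:2 pp2:2 pp3:2
Op 2: fork(P0) -> P2. 4 ppages; refcounts: pp0:3 pp1:3 pp2:3 pp3:3
Op 3: read(P1, v2) -> 22. No state change.
Op 4: write(P0, v1, 120). refcount(pp1)=3>1 -> COPY to pp4. 5 ppages; refcounts: pp0:3 pp1:2 pp2:3 pp3:3 pp4:1
Op 5: fork(P2) -> P3. 5 ppages; refcounts: pp0:4 pp1:3 pp2:4 pp3:4 pp4:1
Op 6: write(P1, v0, 124). refcount(pp0)=4>1 -> COPY to pp5. 6 ppages; refcounts: pp0:3 pp1:3 pp2:4 pp3:4 pp4:1 pp5:1
Op 7: read(P1, v3) -> 24. No state change.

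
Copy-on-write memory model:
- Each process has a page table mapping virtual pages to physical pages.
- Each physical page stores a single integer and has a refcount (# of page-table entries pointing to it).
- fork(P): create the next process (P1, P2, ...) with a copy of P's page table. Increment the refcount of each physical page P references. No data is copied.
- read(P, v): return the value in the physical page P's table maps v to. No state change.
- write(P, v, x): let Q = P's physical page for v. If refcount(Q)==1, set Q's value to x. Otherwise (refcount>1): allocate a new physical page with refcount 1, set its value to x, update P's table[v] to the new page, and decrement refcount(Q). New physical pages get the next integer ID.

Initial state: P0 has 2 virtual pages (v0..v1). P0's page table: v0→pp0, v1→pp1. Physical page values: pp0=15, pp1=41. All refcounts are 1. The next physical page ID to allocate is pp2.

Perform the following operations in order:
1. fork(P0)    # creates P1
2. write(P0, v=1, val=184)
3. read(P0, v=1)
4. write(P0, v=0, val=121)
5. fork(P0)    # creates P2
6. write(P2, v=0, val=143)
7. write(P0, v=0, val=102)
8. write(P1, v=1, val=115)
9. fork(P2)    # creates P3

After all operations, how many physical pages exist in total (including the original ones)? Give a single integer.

Op 1: fork(P0) -> P1. 2 ppages; refcounts: pp0:2 pp1:2
Op 2: write(P0, v1, 184). refcount(pp1)=2>1 -> COPY to pp2. 3 ppages; refcounts: pp0:2 pp1:1 pp2:1
Op 3: read(P0, v1) -> 184. No state change.
Op 4: write(P0, v0, 121). refcount(pp0)=2>1 -> COPY to pp3. 4 ppages; refcounts: pp0:1 pp1:1 pp2:1 pp3:1
Op 5: fork(P0) -> P2. 4 ppages; refcounts: pp0:1 pp1:1 pp2:2 pp3:2
Op 6: write(P2, v0, 143). refcount(pp3)=2>1 -> COPY to pp4. 5 ppages; refcounts: pp0:1 pp1:1 pp2:2 pp3:1 pp4:1
Op 7: write(P0, v0, 102). refcount(pp3)=1 -> write in place. 5 ppages; refcounts: pp0:1 pp1:1 pp2:2 pp3:1 pp4:1
Op 8: write(P1, v1, 115). refcount(pp1)=1 -> write in place. 5 ppages; refcounts: pp0:1 pp1:1 pp2:2 pp3:1 pp4:1
Op 9: fork(P2) -> P3. 5 ppages; refcounts: pp0:1 pp1:1 pp2:3 pp3:1 pp4:2

Answer: 5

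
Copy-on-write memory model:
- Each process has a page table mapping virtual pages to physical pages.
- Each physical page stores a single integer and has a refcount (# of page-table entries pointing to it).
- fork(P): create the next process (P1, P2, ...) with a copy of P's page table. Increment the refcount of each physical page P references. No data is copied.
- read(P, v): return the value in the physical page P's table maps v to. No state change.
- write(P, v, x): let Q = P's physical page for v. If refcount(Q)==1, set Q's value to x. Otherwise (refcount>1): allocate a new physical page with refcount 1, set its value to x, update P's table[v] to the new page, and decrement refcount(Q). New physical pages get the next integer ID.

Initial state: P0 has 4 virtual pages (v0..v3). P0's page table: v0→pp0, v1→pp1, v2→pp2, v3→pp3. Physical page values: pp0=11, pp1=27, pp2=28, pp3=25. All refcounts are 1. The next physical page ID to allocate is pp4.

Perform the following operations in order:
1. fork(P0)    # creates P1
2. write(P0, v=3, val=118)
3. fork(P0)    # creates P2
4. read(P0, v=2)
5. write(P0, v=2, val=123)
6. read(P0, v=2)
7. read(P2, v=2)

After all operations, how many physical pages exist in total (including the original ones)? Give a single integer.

Op 1: fork(P0) -> P1. 4 ppages; refcounts: pp0:2 pp1:2 pp2:2 pp3:2
Op 2: write(P0, v3, 118). refcount(pp3)=2>1 -> COPY to pp4. 5 ppages; refcounts: pp0:2 pp1:2 pp2:2 pp3:1 pp4:1
Op 3: fork(P0) -> P2. 5 ppages; refcounts: pp0:3 pp1:3 pp2:3 pp3:1 pp4:2
Op 4: read(P0, v2) -> 28. No state change.
Op 5: write(P0, v2, 123). refcount(pp2)=3>1 -> COPY to pp5. 6 ppages; refcounts: pp0:3 pp1:3 pp2:2 pp3:1 pp4:2 pp5:1
Op 6: read(P0, v2) -> 123. No state change.
Op 7: read(P2, v2) -> 28. No state change.

Answer: 6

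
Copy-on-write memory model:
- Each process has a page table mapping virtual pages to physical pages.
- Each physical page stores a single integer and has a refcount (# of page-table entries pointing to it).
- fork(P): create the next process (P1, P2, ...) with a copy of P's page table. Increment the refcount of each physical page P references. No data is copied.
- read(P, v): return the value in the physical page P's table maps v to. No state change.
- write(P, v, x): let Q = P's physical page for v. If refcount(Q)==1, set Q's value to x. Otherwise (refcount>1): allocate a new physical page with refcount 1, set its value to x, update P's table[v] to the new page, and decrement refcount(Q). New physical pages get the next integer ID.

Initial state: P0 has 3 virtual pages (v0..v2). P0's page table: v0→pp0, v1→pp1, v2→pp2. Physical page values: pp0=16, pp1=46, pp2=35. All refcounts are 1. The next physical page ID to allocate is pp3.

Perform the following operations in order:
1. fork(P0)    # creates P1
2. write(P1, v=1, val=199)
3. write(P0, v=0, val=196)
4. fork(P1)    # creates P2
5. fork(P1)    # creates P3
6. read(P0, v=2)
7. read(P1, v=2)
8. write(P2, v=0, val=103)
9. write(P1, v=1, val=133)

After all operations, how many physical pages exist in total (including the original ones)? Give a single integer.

Op 1: fork(P0) -> P1. 3 ppages; refcounts: pp0:2 pp1:2 pp2:2
Op 2: write(P1, v1, 199). refcount(pp1)=2>1 -> COPY to pp3. 4 ppages; refcounts: pp0:2 pp1:1 pp2:2 pp3:1
Op 3: write(P0, v0, 196). refcount(pp0)=2>1 -> COPY to pp4. 5 ppages; refcounts: pp0:1 pp1:1 pp2:2 pp3:1 pp4:1
Op 4: fork(P1) -> P2. 5 ppages; refcounts: pp0:2 pp1:1 pp2:3 pp3:2 pp4:1
Op 5: fork(P1) -> P3. 5 ppages; refcounts: pp0:3 pp1:1 pp2:4 pp3:3 pp4:1
Op 6: read(P0, v2) -> 35. No state change.
Op 7: read(P1, v2) -> 35. No state change.
Op 8: write(P2, v0, 103). refcount(pp0)=3>1 -> COPY to pp5. 6 ppages; refcounts: pp0:2 pp1:1 pp2:4 pp3:3 pp4:1 pp5:1
Op 9: write(P1, v1, 133). refcount(pp3)=3>1 -> COPY to pp6. 7 ppages; refcounts: pp0:2 pp1:1 pp2:4 pp3:2 pp4:1 pp5:1 pp6:1

Answer: 7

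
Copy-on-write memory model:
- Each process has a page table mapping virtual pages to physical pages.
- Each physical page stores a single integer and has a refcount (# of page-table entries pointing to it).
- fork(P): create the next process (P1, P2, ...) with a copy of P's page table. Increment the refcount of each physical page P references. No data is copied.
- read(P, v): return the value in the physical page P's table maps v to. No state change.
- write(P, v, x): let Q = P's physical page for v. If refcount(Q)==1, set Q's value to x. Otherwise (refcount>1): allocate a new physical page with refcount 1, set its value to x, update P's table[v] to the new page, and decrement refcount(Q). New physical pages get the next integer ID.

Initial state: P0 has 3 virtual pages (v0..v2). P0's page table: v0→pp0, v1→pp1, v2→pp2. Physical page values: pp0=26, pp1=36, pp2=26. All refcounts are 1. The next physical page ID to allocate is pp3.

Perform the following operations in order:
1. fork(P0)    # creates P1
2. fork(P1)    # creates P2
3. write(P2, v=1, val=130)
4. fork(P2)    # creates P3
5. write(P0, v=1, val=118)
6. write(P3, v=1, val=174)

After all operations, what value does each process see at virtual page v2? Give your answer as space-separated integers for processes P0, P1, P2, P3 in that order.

Op 1: fork(P0) -> P1. 3 ppages; refcounts: pp0:2 pp1:2 pp2:2
Op 2: fork(P1) -> P2. 3 ppages; refcounts: pp0:3 pp1:3 pp2:3
Op 3: write(P2, v1, 130). refcount(pp1)=3>1 -> COPY to pp3. 4 ppages; refcounts: pp0:3 pp1:2 pp2:3 pp3:1
Op 4: fork(P2) -> P3. 4 ppages; refcounts: pp0:4 pp1:2 pp2:4 pp3:2
Op 5: write(P0, v1, 118). refcount(pp1)=2>1 -> COPY to pp4. 5 ppages; refcounts: pp0:4 pp1:1 pp2:4 pp3:2 pp4:1
Op 6: write(P3, v1, 174). refcount(pp3)=2>1 -> COPY to pp5. 6 ppages; refcounts: pp0:4 pp1:1 pp2:4 pp3:1 pp4:1 pp5:1
P0: v2 -> pp2 = 26
P1: v2 -> pp2 = 26
P2: v2 -> pp2 = 26
P3: v2 -> pp2 = 26

Answer: 26 26 26 26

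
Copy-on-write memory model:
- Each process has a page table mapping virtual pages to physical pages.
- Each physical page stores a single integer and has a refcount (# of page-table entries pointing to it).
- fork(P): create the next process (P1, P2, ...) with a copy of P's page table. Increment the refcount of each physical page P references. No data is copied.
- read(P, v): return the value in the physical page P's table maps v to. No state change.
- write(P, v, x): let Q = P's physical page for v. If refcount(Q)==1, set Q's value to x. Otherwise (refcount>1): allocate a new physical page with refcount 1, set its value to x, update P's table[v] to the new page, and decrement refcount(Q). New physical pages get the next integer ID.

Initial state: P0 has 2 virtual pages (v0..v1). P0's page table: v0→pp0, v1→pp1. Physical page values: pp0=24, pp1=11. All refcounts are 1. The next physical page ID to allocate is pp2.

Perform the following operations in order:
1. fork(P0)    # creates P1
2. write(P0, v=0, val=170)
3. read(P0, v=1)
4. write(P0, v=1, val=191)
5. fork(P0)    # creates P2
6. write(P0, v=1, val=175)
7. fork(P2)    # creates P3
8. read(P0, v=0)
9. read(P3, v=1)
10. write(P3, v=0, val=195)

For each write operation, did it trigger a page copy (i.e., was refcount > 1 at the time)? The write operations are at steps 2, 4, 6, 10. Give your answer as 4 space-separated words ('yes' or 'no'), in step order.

Op 1: fork(P0) -> P1. 2 ppages; refcounts: pp0:2 pp1:2
Op 2: write(P0, v0, 170). refcount(pp0)=2>1 -> COPY to pp2. 3 ppages; refcounts: pp0:1 pp1:2 pp2:1
Op 3: read(P0, v1) -> 11. No state change.
Op 4: write(P0, v1, 191). refcount(pp1)=2>1 -> COPY to pp3. 4 ppages; refcounts: pp0:1 pp1:1 pp2:1 pp3:1
Op 5: fork(P0) -> P2. 4 ppages; refcounts: pp0:1 pp1:1 pp2:2 pp3:2
Op 6: write(P0, v1, 175). refcount(pp3)=2>1 -> COPY to pp4. 5 ppages; refcounts: pp0:1 pp1:1 pp2:2 pp3:1 pp4:1
Op 7: fork(P2) -> P3. 5 ppages; refcounts: pp0:1 pp1:1 pp2:3 pp3:2 pp4:1
Op 8: read(P0, v0) -> 170. No state change.
Op 9: read(P3, v1) -> 191. No state change.
Op 10: write(P3, v0, 195). refcount(pp2)=3>1 -> COPY to pp5. 6 ppages; refcounts: pp0:1 pp1:1 pp2:2 pp3:2 pp4:1 pp5:1

yes yes yes yes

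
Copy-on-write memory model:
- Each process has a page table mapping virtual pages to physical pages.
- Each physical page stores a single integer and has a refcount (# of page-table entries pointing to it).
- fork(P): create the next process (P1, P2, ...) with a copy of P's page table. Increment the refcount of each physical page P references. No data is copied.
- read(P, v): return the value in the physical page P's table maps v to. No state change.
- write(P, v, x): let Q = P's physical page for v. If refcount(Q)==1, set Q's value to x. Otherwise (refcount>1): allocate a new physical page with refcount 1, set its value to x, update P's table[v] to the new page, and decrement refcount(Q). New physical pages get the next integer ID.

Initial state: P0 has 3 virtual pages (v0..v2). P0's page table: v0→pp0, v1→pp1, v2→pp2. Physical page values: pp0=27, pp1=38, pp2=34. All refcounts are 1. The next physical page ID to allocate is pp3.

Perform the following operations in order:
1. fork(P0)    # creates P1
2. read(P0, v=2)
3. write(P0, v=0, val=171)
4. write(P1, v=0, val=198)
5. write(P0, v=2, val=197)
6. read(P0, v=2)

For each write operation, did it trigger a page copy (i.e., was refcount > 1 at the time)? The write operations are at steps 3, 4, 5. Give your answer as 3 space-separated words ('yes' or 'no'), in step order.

Op 1: fork(P0) -> P1. 3 ppages; refcounts: pp0:2 pp1:2 pp2:2
Op 2: read(P0, v2) -> 34. No state change.
Op 3: write(P0, v0, 171). refcount(pp0)=2>1 -> COPY to pp3. 4 ppages; refcounts: pp0:1 pp1:2 pp2:2 pp3:1
Op 4: write(P1, v0, 198). refcount(pp0)=1 -> write in place. 4 ppages; refcounts: pp0:1 pp1:2 pp2:2 pp3:1
Op 5: write(P0, v2, 197). refcount(pp2)=2>1 -> COPY to pp4. 5 ppages; refcounts: pp0:1 pp1:2 pp2:1 pp3:1 pp4:1
Op 6: read(P0, v2) -> 197. No state change.

yes no yes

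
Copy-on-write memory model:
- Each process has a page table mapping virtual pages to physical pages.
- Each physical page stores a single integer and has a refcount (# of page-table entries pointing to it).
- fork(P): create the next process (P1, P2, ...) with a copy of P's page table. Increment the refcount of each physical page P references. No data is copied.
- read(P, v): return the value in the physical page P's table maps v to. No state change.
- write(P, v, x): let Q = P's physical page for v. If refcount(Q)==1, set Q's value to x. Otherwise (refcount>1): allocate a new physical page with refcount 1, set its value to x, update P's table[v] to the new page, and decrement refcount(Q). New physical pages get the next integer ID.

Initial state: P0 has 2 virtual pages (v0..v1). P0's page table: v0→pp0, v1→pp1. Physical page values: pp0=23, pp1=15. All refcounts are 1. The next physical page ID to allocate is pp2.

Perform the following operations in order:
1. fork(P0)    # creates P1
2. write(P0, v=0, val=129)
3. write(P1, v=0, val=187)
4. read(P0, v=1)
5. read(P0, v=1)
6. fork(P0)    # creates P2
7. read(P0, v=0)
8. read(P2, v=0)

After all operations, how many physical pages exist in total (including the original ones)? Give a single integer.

Answer: 3

Derivation:
Op 1: fork(P0) -> P1. 2 ppages; refcounts: pp0:2 pp1:2
Op 2: write(P0, v0, 129). refcount(pp0)=2>1 -> COPY to pp2. 3 ppages; refcounts: pp0:1 pp1:2 pp2:1
Op 3: write(P1, v0, 187). refcount(pp0)=1 -> write in place. 3 ppages; refcounts: pp0:1 pp1:2 pp2:1
Op 4: read(P0, v1) -> 15. No state change.
Op 5: read(P0, v1) -> 15. No state change.
Op 6: fork(P0) -> P2. 3 ppages; refcounts: pp0:1 pp1:3 pp2:2
Op 7: read(P0, v0) -> 129. No state change.
Op 8: read(P2, v0) -> 129. No state change.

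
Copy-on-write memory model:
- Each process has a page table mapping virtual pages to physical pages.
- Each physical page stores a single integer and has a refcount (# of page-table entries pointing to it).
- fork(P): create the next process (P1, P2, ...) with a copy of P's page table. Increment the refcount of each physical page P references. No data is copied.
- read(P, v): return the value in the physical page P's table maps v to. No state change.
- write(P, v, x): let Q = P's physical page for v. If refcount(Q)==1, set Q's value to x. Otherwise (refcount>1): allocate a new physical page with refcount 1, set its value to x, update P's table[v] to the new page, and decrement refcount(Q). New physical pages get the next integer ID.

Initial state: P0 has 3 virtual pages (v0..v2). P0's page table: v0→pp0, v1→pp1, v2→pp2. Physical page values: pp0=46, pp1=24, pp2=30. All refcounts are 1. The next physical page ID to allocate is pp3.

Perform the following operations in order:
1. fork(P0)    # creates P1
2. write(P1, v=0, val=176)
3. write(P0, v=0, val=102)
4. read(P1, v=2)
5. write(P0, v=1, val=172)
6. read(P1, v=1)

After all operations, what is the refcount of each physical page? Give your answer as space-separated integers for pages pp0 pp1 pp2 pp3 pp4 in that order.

Answer: 1 1 2 1 1

Derivation:
Op 1: fork(P0) -> P1. 3 ppages; refcounts: pp0:2 pp1:2 pp2:2
Op 2: write(P1, v0, 176). refcount(pp0)=2>1 -> COPY to pp3. 4 ppages; refcounts: pp0:1 pp1:2 pp2:2 pp3:1
Op 3: write(P0, v0, 102). refcount(pp0)=1 -> write in place. 4 ppages; refcounts: pp0:1 pp1:2 pp2:2 pp3:1
Op 4: read(P1, v2) -> 30. No state change.
Op 5: write(P0, v1, 172). refcount(pp1)=2>1 -> COPY to pp4. 5 ppages; refcounts: pp0:1 pp1:1 pp2:2 pp3:1 pp4:1
Op 6: read(P1, v1) -> 24. No state change.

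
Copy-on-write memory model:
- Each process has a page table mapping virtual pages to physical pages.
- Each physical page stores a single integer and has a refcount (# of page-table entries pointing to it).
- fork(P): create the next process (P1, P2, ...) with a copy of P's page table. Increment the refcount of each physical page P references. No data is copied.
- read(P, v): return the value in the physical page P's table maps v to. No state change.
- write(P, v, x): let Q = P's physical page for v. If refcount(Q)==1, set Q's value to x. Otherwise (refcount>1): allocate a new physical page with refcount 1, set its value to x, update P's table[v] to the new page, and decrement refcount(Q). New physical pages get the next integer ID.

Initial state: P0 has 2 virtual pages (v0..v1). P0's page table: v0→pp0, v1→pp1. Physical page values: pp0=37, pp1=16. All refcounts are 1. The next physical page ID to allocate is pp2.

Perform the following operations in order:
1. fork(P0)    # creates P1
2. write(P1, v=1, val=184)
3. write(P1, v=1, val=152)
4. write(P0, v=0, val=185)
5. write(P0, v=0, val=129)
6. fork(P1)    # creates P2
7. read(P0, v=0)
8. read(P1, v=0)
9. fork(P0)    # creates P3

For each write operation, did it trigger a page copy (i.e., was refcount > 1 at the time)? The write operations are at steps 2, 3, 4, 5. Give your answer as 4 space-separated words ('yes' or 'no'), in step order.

Op 1: fork(P0) -> P1. 2 ppages; refcounts: pp0:2 pp1:2
Op 2: write(P1, v1, 184). refcount(pp1)=2>1 -> COPY to pp2. 3 ppages; refcounts: pp0:2 pp1:1 pp2:1
Op 3: write(P1, v1, 152). refcount(pp2)=1 -> write in place. 3 ppages; refcounts: pp0:2 pp1:1 pp2:1
Op 4: write(P0, v0, 185). refcount(pp0)=2>1 -> COPY to pp3. 4 ppages; refcounts: pp0:1 pp1:1 pp2:1 pp3:1
Op 5: write(P0, v0, 129). refcount(pp3)=1 -> write in place. 4 ppages; refcounts: pp0:1 pp1:1 pp2:1 pp3:1
Op 6: fork(P1) -> P2. 4 ppages; refcounts: pp0:2 pp1:1 pp2:2 pp3:1
Op 7: read(P0, v0) -> 129. No state change.
Op 8: read(P1, v0) -> 37. No state change.
Op 9: fork(P0) -> P3. 4 ppages; refcounts: pp0:2 pp1:2 pp2:2 pp3:2

yes no yes no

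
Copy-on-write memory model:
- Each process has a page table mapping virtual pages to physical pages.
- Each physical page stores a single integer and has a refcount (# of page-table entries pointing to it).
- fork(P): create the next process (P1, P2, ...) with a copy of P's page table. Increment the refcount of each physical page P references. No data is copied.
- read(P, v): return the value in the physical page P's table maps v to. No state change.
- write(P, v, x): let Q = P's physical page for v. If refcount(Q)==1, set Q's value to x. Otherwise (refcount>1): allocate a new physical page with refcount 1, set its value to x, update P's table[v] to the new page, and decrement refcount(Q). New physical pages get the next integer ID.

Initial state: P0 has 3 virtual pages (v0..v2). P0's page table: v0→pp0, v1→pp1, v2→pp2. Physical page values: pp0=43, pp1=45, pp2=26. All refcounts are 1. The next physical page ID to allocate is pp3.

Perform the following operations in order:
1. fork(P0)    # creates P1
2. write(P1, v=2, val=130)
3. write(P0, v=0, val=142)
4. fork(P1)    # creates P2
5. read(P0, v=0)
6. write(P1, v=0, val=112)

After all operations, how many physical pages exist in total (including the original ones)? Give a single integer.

Answer: 6

Derivation:
Op 1: fork(P0) -> P1. 3 ppages; refcounts: pp0:2 pp1:2 pp2:2
Op 2: write(P1, v2, 130). refcount(pp2)=2>1 -> COPY to pp3. 4 ppages; refcounts: pp0:2 pp1:2 pp2:1 pp3:1
Op 3: write(P0, v0, 142). refcount(pp0)=2>1 -> COPY to pp4. 5 ppages; refcounts: pp0:1 pp1:2 pp2:1 pp3:1 pp4:1
Op 4: fork(P1) -> P2. 5 ppages; refcounts: pp0:2 pp1:3 pp2:1 pp3:2 pp4:1
Op 5: read(P0, v0) -> 142. No state change.
Op 6: write(P1, v0, 112). refcount(pp0)=2>1 -> COPY to pp5. 6 ppages; refcounts: pp0:1 pp1:3 pp2:1 pp3:2 pp4:1 pp5:1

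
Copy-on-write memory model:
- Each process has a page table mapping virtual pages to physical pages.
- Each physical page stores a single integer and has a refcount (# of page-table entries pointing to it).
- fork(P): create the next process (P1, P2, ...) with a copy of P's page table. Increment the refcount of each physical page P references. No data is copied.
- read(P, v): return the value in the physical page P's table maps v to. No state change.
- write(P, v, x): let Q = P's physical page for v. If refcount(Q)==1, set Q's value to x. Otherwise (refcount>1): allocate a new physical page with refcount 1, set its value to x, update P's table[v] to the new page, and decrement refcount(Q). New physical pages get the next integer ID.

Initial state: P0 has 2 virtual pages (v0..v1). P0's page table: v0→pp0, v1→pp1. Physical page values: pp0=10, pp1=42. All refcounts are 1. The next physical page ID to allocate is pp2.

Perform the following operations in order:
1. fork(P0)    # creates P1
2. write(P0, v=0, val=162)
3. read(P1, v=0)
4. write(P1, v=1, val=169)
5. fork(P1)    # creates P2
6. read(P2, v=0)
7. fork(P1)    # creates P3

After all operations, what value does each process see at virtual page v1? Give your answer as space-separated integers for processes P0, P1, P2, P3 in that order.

Answer: 42 169 169 169

Derivation:
Op 1: fork(P0) -> P1. 2 ppages; refcounts: pp0:2 pp1:2
Op 2: write(P0, v0, 162). refcount(pp0)=2>1 -> COPY to pp2. 3 ppages; refcounts: pp0:1 pp1:2 pp2:1
Op 3: read(P1, v0) -> 10. No state change.
Op 4: write(P1, v1, 169). refcount(pp1)=2>1 -> COPY to pp3. 4 ppages; refcounts: pp0:1 pp1:1 pp2:1 pp3:1
Op 5: fork(P1) -> P2. 4 ppages; refcounts: pp0:2 pp1:1 pp2:1 pp3:2
Op 6: read(P2, v0) -> 10. No state change.
Op 7: fork(P1) -> P3. 4 ppages; refcounts: pp0:3 pp1:1 pp2:1 pp3:3
P0: v1 -> pp1 = 42
P1: v1 -> pp3 = 169
P2: v1 -> pp3 = 169
P3: v1 -> pp3 = 169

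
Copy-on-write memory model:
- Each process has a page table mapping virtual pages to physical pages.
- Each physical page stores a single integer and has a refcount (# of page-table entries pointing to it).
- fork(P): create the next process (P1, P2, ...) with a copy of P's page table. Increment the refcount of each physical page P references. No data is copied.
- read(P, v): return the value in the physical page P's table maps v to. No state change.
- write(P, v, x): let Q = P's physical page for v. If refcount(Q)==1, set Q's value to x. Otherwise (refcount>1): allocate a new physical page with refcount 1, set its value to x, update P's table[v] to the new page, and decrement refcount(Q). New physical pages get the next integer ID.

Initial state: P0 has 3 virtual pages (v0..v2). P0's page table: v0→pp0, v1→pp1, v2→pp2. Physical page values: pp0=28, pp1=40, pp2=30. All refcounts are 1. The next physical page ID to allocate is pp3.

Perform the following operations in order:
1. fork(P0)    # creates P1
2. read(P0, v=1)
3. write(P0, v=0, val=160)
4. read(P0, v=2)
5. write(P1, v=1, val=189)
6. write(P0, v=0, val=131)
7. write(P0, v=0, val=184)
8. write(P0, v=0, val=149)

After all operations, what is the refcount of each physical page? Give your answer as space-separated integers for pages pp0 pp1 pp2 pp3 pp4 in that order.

Op 1: fork(P0) -> P1. 3 ppages; refcounts: pp0:2 pp1:2 pp2:2
Op 2: read(P0, v1) -> 40. No state change.
Op 3: write(P0, v0, 160). refcount(pp0)=2>1 -> COPY to pp3. 4 ppages; refcounts: pp0:1 pp1:2 pp2:2 pp3:1
Op 4: read(P0, v2) -> 30. No state change.
Op 5: write(P1, v1, 189). refcount(pp1)=2>1 -> COPY to pp4. 5 ppages; refcounts: pp0:1 pp1:1 pp2:2 pp3:1 pp4:1
Op 6: write(P0, v0, 131). refcount(pp3)=1 -> write in place. 5 ppages; refcounts: pp0:1 pp1:1 pp2:2 pp3:1 pp4:1
Op 7: write(P0, v0, 184). refcount(pp3)=1 -> write in place. 5 ppages; refcounts: pp0:1 pp1:1 pp2:2 pp3:1 pp4:1
Op 8: write(P0, v0, 149). refcount(pp3)=1 -> write in place. 5 ppages; refcounts: pp0:1 pp1:1 pp2:2 pp3:1 pp4:1

Answer: 1 1 2 1 1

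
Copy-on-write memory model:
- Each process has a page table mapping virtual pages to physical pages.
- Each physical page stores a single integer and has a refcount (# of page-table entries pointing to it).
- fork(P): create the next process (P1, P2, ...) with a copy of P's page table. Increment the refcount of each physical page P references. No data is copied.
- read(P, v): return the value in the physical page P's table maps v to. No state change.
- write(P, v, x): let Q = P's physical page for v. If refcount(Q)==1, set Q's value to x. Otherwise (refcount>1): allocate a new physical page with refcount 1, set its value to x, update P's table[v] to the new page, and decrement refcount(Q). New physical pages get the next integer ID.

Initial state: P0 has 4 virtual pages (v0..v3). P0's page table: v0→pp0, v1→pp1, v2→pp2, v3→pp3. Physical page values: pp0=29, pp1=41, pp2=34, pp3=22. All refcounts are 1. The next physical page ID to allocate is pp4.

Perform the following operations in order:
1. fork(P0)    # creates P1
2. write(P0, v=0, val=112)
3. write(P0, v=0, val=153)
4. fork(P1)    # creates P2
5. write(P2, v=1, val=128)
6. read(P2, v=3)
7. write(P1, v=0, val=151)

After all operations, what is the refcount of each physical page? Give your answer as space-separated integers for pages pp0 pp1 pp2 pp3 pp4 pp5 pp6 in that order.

Op 1: fork(P0) -> P1. 4 ppages; refcounts: pp0:2 pp1:2 pp2:2 pp3:2
Op 2: write(P0, v0, 112). refcount(pp0)=2>1 -> COPY to pp4. 5 ppages; refcounts: pp0:1 pp1:2 pp2:2 pp3:2 pp4:1
Op 3: write(P0, v0, 153). refcount(pp4)=1 -> write in place. 5 ppages; refcounts: pp0:1 pp1:2 pp2:2 pp3:2 pp4:1
Op 4: fork(P1) -> P2. 5 ppages; refcounts: pp0:2 pp1:3 pp2:3 pp3:3 pp4:1
Op 5: write(P2, v1, 128). refcount(pp1)=3>1 -> COPY to pp5. 6 ppages; refcounts: pp0:2 pp1:2 pp2:3 pp3:3 pp4:1 pp5:1
Op 6: read(P2, v3) -> 22. No state change.
Op 7: write(P1, v0, 151). refcount(pp0)=2>1 -> COPY to pp6. 7 ppages; refcounts: pp0:1 pp1:2 pp2:3 pp3:3 pp4:1 pp5:1 pp6:1

Answer: 1 2 3 3 1 1 1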